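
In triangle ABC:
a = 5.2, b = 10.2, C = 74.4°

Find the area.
Two sides and the included angle (SAS): A = ½·a·b·sin(C) = ½·5.2·10.2·sin(74.4°)
sin(74.4°) ≈ 0.963163
A ≈ ½·53.04·0.963163 = 26.52·0.963163 ≈ 25.5431

Area = 25.54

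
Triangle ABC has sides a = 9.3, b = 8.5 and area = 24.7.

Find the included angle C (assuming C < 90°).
Area = ½·a·b·sin(C)  ⇒  sin(C) = 2·Area/(a·b) = 2·24.7/(9.3·8.5) = 49.4/79.05 ≈ 0.624921
C = arcsin(0.624921) ≈ 38.6764° (taking the acute solution since C < 90°)

C = 38.68°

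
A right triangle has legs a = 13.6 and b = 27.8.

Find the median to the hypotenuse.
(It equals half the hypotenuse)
Hypotenuse c = √(a² + b²) = √(184.96 + 772.84) = √957.8 ≈ 30.9483
Median to hypotenuse = c/2 ≈ 30.9483/2 ≈ 15.4742

Median = 15.47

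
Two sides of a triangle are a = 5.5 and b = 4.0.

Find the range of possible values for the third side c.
Triangle inequality: |a − b| < c < a + b
|a − b| = |5.5 − 4.0| = 1.5
a + b = 5.5 + 4.0 = 9.5

1.5 < c < 9.5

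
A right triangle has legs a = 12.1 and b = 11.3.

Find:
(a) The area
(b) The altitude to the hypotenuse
(a) The legs are perpendicular, so Area = ½·a·b = ½·12.1·11.3 = ½·136.73 = 68.365
(b) Hypotenuse c = √(a² + b²) = √(146.41 + 127.69) = √274.1 ≈ 16.556
    Area = ½·c·h_c  ⇒  h_c = 2·Area/c = 136.73/16.556 ≈ 8.25865

Area = 68.365, h_c = 8.259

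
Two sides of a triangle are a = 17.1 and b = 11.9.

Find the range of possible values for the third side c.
Triangle inequality: |a − b| < c < a + b
|a − b| = |17.1 − 11.9| = 5.2
a + b = 17.1 + 11.9 = 29

5.2 < c < 29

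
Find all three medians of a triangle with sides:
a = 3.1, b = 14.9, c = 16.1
Median formula: m_a = ½√(2b² + 2c² − a²) (and cyclically). a² = 9.61, b² = 222.01, c² = 259.21.
m_a = ½√(2·222.01 + 2·259.21 − 9.61) = ½√952.83 ≈ ½·30.8679 ≈ 15.434
m_b = ½√(2·9.61 + 2·259.21 − 222.01) = ½√315.63 ≈ ½·17.766 ≈ 8.88299
m_c = ½√(2·9.61 + 2·222.01 − 259.21) = ½√204.03 ≈ ½·14.2839 ≈ 7.14195

m_a = 15.43, m_b = 8.883, m_c = 7.142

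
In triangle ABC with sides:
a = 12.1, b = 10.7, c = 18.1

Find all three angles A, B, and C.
Law of cosines for each angle (a² = 146.41, b² = 114.49, c² = 327.61):
cos(A) = (b² + c² − a²)/(2bc) = (114.49 + 327.61 − 146.41)/(2·10.7·18.1) = 295.69/387.34 ≈ 0.763386  ⇒  A ≈ 40.2364°
cos(B) = (a² + c² − b²)/(2ac) = (146.41 + 327.61 − 114.49)/(2·12.1·18.1) = 359.53/438.02 ≈ 0.820807  ⇒  B ≈ 34.8343°
cos(C) = (a² + b² − c²)/(2ab) = (146.41 + 114.49 − 327.61)/(2·12.1·10.7) = -66.71/258.94 ≈ -0.257627  ⇒  C ≈ 104.929°
Check: A + B + C ≈ 180°

A = 40.24°, B = 34.83°, C = 104.9°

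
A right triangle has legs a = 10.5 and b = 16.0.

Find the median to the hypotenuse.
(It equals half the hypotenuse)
Hypotenuse c = √(a² + b²) = √(110.25 + 256) = √366.25 ≈ 19.1377
Median to hypotenuse = c/2 ≈ 19.1377/2 ≈ 9.56883

Median = 9.569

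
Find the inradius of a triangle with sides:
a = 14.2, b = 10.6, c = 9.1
r = Area/s where s is the semi-perimeter.
s = (14.2 + 10.6 + 9.1)/2 = 33.9/2 = 16.95
Area = √(s(s−a)(s−b)(s−c)) = √(16.95·2.75·6.35·7.85) ≈ √2323.52 ≈ 48.2029
r ≈ 48.2029/16.95 ≈ 2.84383

r = 2.844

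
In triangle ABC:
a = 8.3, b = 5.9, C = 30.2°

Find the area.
Two sides and the included angle (SAS): A = ½·a·b·sin(C) = ½·8.3·5.9·sin(30.2°)
sin(30.2°) ≈ 0.50302
A ≈ ½·48.97·0.50302 = 24.485·0.50302 ≈ 12.3164

Area = 12.32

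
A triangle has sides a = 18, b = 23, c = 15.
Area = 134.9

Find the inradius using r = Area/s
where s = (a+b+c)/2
s = (18 + 23 + 15)/2 = 56/2 = 28
r = Area/s = 134.9/28 ≈ 4.81786

r = 4.818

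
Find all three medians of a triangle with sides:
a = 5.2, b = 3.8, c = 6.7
Median formula: m_a = ½√(2b² + 2c² − a²) (and cyclically). a² = 27.04, b² = 14.44, c² = 44.89.
m_a = ½√(2·14.44 + 2·44.89 − 27.04) = ½√91.62 ≈ ½·9.57183 ≈ 4.78592
m_b = ½√(2·27.04 + 2·44.89 − 14.44) = ½√129.42 ≈ ½·11.3763 ≈ 5.68815
m_c = ½√(2·27.04 + 2·14.44 − 44.89) = ½√38.07 ≈ ½·6.17009 ≈ 3.08504

m_a = 4.786, m_b = 5.688, m_c = 3.085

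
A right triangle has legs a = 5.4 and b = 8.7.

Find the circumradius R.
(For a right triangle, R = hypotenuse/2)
Hypotenuse c = √(a² + b²) = √(29.16 + 75.69) = √104.85 ≈ 10.2396
R = c/2 ≈ 10.2396/2 ≈ 5.11981

R = 5.12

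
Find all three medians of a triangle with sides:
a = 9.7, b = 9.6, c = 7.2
Median formula: m_a = ½√(2b² + 2c² − a²) (and cyclically). a² = 94.09, b² = 92.16, c² = 51.84.
m_a = ½√(2·92.16 + 2·51.84 − 94.09) = ½√193.91 ≈ ½·13.9252 ≈ 6.96258
m_b = ½√(2·94.09 + 2·51.84 − 92.16) = ½√199.7 ≈ ½·14.1315 ≈ 7.06576
m_c = ½√(2·94.09 + 2·92.16 − 51.84) = ½√320.66 ≈ ½·17.907 ≈ 8.95349

m_a = 6.963, m_b = 7.066, m_c = 8.953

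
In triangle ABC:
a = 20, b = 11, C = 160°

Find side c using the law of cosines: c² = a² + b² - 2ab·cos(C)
c² = 20² + 11² − 2·20·11·cos(160°)
cos(160°) ≈ -0.939693
c² ≈ 400 + 121 − 440·(-0.939693) ≈ 521 + 413.465 ≈ 934.465
c ≈ √934.465 ≈ 30.569

c = 30.57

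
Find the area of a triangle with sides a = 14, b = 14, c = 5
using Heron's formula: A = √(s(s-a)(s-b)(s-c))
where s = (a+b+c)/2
s = (14 + 14 + 5)/2 = 33/2 = 16.5
s − a = 2.5, s − b = 2.5, s − c = 11.5
s(s−a)(s−b)(s−c) = 16.5·2.5·2.5·11.5 = 1185.9375
Area = √1185.9375 ≈ 34.4374

s = 16.5, Area = 34.44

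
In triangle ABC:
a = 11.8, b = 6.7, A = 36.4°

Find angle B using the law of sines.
a/sin(A) = b/sin(B)  ⇒  sin(B) = b·sin(A)/a = 6.7·sin(36.4°)/11.8
sin(36.4°) ≈ 0.593419
sin(B) ≈ 6.7·0.593419/11.8 ≈ 3.97591/11.8 ≈ 0.336941
B = arcsin(0.336941) ≈ 19.6906°
(Since b ≤ a we need B ≤ A, so the obtuse alternative 180° − 19.6906° ≈ 160.309° is rejected.)

B = 19.69°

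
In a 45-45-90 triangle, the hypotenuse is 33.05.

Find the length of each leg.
In a 45-45-90 triangle hypotenuse = leg·√2, so leg = hypotenuse/√2.
Leg = 33.05/√2 ≈ 33.05/1.41421 ≈ 23.3699

Each leg = 23.37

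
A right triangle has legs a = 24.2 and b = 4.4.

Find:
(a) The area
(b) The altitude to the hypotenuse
(a) The legs are perpendicular, so Area = ½·a·b = ½·24.2·4.4 = ½·106.48 = 53.24
(b) Hypotenuse c = √(a² + b²) = √(585.64 + 19.36) = √605 ≈ 24.5967
    Area = ½·c·h_c  ⇒  h_c = 2·Area/c = 106.48/24.5967 ≈ 4.32903

Area = 53.24, h_c = 4.329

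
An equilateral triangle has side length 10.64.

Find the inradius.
r = Area/s with s the semi-perimeter.
Area = (√3/4)·10.64² = (√3/4)·113.2096 ≈ 0.433013·113.2096 ≈ 49.0212
s = 3·10.64/2 = 15.96
r ≈ 49.0212/15.96 ≈ 3.0715
(Equivalently r = side/(2√3) = 10.64/3.4641 ≈ 3.0715.)

r = 3.072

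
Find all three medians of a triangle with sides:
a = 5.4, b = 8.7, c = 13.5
Median formula: m_a = ½√(2b² + 2c² − a²) (and cyclically). a² = 29.16, b² = 75.69, c² = 182.25.
m_a = ½√(2·75.69 + 2·182.25 − 29.16) = ½√486.72 ≈ ½·22.0617 ≈ 11.0309
m_b = ½√(2·29.16 + 2·182.25 − 75.69) = ½√347.13 ≈ ½·18.6314 ≈ 9.31571
m_c = ½√(2·29.16 + 2·75.69 − 182.25) = ½√27.45 ≈ ½·5.23927 ≈ 2.61964

m_a = 11.03, m_b = 9.316, m_c = 2.62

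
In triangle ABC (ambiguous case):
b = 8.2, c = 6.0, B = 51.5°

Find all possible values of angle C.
b/sin(B) = c/sin(C)  ⇒  sin(C) = c·sin(B)/b = 6.0·sin(51.5°)/8.2
sin(51.5°) ≈ 0.782608
sin(C) ≈ 6.0·0.782608/8.2 ≈ 4.69565/8.2 ≈ 0.57264
Candidate 1: C₁ = arcsin(0.57264) ≈ 34.9345°  →  A = 180° − 51.5° − 34.9345° ≈ 93.5655° > 0, valid
Candidate 2: C₂ = 180° − C₁ ≈ 145.065°  →  A = 180° − 51.5° − 145.065° ≈ -16.5655° ≤ 0, not a valid triangle

C = 34.93° (one solution)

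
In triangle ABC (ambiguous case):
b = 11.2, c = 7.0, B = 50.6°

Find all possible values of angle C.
b/sin(B) = c/sin(C)  ⇒  sin(C) = c·sin(B)/b = 7.0·sin(50.6°)/11.2
sin(50.6°) ≈ 0.772734
sin(C) ≈ 7.0·0.772734/11.2 ≈ 5.40914/11.2 ≈ 0.482958
Candidate 1: C₁ = arcsin(0.482958) ≈ 28.8788°  →  A = 180° − 50.6° − 28.8788° ≈ 100.521° > 0, valid
Candidate 2: C₂ = 180° − C₁ ≈ 151.121°  →  A = 180° − 50.6° − 151.121° ≈ -21.7212° ≤ 0, not a valid triangle

C = 28.88° (one solution)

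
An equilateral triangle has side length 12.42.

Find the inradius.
r = Area/s with s the semi-perimeter.
Area = (√3/4)·12.42² = (√3/4)·154.2564 ≈ 0.433013·154.2564 ≈ 66.795
s = 3·12.42/2 = 18.63
r ≈ 66.795/18.63 ≈ 3.58535
(Equivalently r = side/(2√3) = 12.42/3.4641 ≈ 3.58535.)

r = 3.585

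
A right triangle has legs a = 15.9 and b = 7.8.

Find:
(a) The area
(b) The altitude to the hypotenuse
(a) The legs are perpendicular, so Area = ½·a·b = ½·15.9·7.8 = ½·124.02 = 62.01
(b) Hypotenuse c = √(a² + b²) = √(252.81 + 60.84) = √313.65 ≈ 17.7102
    Area = ½·c·h_c  ⇒  h_c = 2·Area/c = 124.02/17.7102 ≈ 7.00276

Area = 62.01, h_c = 7.003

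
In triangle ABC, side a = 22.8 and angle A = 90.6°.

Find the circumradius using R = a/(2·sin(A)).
R = a/(2·sin(A)) = 22.8/(2·sin(90.6°))
sin(90.6°) ≈ 0.999945
R ≈ 22.8/(2·0.999945) = 22.8/1.99989 ≈ 11.4006

R = 11.4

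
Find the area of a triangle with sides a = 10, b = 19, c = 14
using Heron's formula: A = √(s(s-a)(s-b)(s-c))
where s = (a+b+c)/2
s = (10 + 19 + 14)/2 = 43/2 = 21.5
s − a = 11.5, s − b = 2.5, s − c = 7.5
s(s−a)(s−b)(s−c) = 21.5·11.5·2.5·7.5 = 4635.9375
Area = √4635.9375 ≈ 68.0877

s = 21.5, Area = 68.09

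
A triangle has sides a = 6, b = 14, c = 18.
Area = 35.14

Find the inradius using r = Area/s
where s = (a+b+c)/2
s = (6 + 14 + 18)/2 = 38/2 = 19
r = Area/s = 35.14/19 ≈ 1.84947

r = 1.849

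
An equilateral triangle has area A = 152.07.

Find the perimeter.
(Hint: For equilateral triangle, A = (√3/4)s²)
A = (√3/4)s²  ⇒  s² = 4A/√3 = 4·152.07/√3 = 608.28/1.73205 ≈ 351.191
s ≈ √351.191 ≈ 18.7401
Perimeter = 3s ≈ 3·18.7401 ≈ 56.2202

Perimeter = 56.22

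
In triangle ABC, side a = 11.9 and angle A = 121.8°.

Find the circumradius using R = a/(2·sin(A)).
R = a/(2·sin(A)) = 11.9/(2·sin(121.8°))
sin(121.8°) ≈ 0.849893
R ≈ 11.9/(2·0.849893) = 11.9/1.69979 ≈ 7.00088

R = 7.001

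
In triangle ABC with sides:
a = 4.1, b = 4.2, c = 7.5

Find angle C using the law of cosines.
c² = a² + b² − 2ab·cos(C)  ⇒  cos(C) = (a² + b² − c²)/(2ab)
cos(C) = (4.1² + 4.2² − 7.5²)/(2·4.1·4.2) = (16.81 + 17.64 − 56.25)/34.44 = -21.8/34.44 ≈ -0.632985
C = arccos(-0.632985) ≈ 129.271°

C = 129.3°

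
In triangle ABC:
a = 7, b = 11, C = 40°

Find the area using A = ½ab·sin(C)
A = ½·a·b·sin(C) = ½·7·11·sin(40°)
sin(40°) ≈ 0.642788
A ≈ ½·77·0.642788 = 38.5·0.642788 ≈ 24.7473

Area = 24.75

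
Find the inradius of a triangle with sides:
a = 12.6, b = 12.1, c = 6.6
r = Area/s where s is the semi-perimeter.
s = (12.6 + 12.1 + 6.6)/2 = 31.3/2 = 15.65
Area = √(s(s−a)(s−b)(s−c)) = √(15.65·3.05·3.55·9.05) ≈ √1533.53 ≈ 39.1603
r ≈ 39.1603/15.65 ≈ 2.50225

r = 2.502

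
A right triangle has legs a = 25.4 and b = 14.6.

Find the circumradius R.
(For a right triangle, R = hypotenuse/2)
Hypotenuse c = √(a² + b²) = √(645.16 + 213.16) = √858.32 ≈ 29.2971
R = c/2 ≈ 29.2971/2 ≈ 14.6485

R = 14.65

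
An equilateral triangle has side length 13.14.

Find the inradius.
r = Area/s with s the semi-perimeter.
Area = (√3/4)·13.14² = (√3/4)·172.6596 ≈ 0.433013·172.6596 ≈ 74.7638
s = 3·13.14/2 = 19.71
r ≈ 74.7638/19.71 ≈ 3.79319
(Equivalently r = side/(2√3) = 13.14/3.4641 ≈ 3.79319.)

r = 3.793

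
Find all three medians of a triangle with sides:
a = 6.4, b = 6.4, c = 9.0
Median formula: m_a = ½√(2b² + 2c² − a²) (and cyclically). a² = 40.96, b² = 40.96, c² = 81.
m_a = ½√(2·40.96 + 2·81 − 40.96) = ½√202.96 ≈ ½·14.2464 ≈ 7.1232
m_b = ½√(2·40.96 + 2·81 − 40.96) = ½√202.96 ≈ ½·14.2464 ≈ 7.1232
m_c = ½√(2·40.96 + 2·40.96 − 81) = ½√82.84 ≈ ½·9.10165 ≈ 4.55082

m_a = 7.123, m_b = 7.123, m_c = 4.551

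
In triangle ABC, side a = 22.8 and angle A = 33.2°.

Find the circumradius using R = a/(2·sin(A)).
R = a/(2·sin(A)) = 22.8/(2·sin(33.2°))
sin(33.2°) ≈ 0.547563
R ≈ 22.8/(2·0.547563) = 22.8/1.09513 ≈ 20.8195

R = 20.82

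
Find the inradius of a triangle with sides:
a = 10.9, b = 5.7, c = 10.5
r = Area/s where s is the semi-perimeter.
s = (10.9 + 5.7 + 10.5)/2 = 27.1/2 = 13.55
Area = √(s(s−a)(s−b)(s−c)) = √(13.55·2.65·7.85·3.05) ≈ √859.715 ≈ 29.3209
r ≈ 29.3209/13.55 ≈ 2.1639

r = 2.164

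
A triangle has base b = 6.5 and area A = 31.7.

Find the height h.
A = ½·b·h  ⇒  h = 2A/b = 2·31.7/6.5 = 63.4/6.5 ≈ 9.75385

h = 9.754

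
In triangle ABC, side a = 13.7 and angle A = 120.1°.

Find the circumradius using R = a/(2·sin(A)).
R = a/(2·sin(A)) = 13.7/(2·sin(120.1°))
sin(120.1°) ≈ 0.865151
R ≈ 13.7/(2·0.865151) = 13.7/1.7303 ≈ 7.91769

R = 7.918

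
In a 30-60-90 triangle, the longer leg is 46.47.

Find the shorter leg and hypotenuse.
In a 30-60-90 triangle the sides are in ratio 1 : √3 : 2, so short leg = long leg/√3 and hypotenuse = 2·(short leg).
Short leg = 46.47/√3 ≈ 46.47/1.73205 ≈ 26.8295
Hypotenuse = 2·26.8295 ≈ 53.6589

Short leg = 26.83, Hypotenuse = 53.66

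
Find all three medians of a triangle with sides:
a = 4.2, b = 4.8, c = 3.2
Median formula: m_a = ½√(2b² + 2c² − a²) (and cyclically). a² = 17.64, b² = 23.04, c² = 10.24.
m_a = ½√(2·23.04 + 2·10.24 − 17.64) = ½√48.92 ≈ ½·6.99428 ≈ 3.49714
m_b = ½√(2·17.64 + 2·10.24 − 23.04) = ½√32.72 ≈ ½·5.72014 ≈ 2.86007
m_c = ½√(2·17.64 + 2·23.04 − 10.24) = ½√71.12 ≈ ½·8.43327 ≈ 4.21663

m_a = 3.497, m_b = 2.86, m_c = 4.217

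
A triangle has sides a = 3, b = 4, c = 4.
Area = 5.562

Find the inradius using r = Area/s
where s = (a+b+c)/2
s = (3 + 4 + 4)/2 = 11/2 = 5.5
r = Area/s = 5.562/5.5 ≈ 1.01127

r = 1.011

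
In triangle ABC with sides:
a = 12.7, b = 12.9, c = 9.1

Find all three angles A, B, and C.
Law of cosines for each angle (a² = 161.29, b² = 166.41, c² = 82.81):
cos(A) = (b² + c² − a²)/(2bc) = (166.41 + 82.81 − 161.29)/(2·12.9·9.1) = 87.93/234.78 ≈ 0.374521  ⇒  A ≈ 68.0053°
cos(B) = (a² + c² − b²)/(2ac) = (161.29 + 82.81 − 166.41)/(2·12.7·9.1) = 77.69/231.14 ≈ 0.336117  ⇒  B ≈ 70.3595°
cos(C) = (a² + b² − c²)/(2ab) = (161.29 + 166.41 − 82.81)/(2·12.7·12.9) = 244.89/327.66 ≈ 0.747391  ⇒  C ≈ 41.6352°
Check: A + B + C ≈ 180°

A = 68.01°, B = 70.36°, C = 41.64°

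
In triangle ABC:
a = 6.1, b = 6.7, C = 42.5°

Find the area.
Two sides and the included angle (SAS): A = ½·a·b·sin(C) = ½·6.1·6.7·sin(42.5°)
sin(42.5°) ≈ 0.67559
A ≈ ½·40.87·0.67559 = 20.435·0.67559 ≈ 13.8057

Area = 13.81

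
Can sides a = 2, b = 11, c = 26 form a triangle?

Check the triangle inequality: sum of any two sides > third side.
a + b vs c: 2 + 11 = 13 ≤ 26  ✗
a + c vs b: 2 + 26 = 28 > 11  ✓
b + c vs a: 11 + 26 = 37 > 2  ✓

No: 2 + 11 = 13 is not > 26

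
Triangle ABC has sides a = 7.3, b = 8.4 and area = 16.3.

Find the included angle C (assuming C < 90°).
Area = ½·a·b·sin(C)  ⇒  sin(C) = 2·Area/(a·b) = 2·16.3/(7.3·8.4) = 32.6/61.32 ≈ 0.531637
C = arcsin(0.531637) ≈ 32.1161° (taking the acute solution since C < 90°)

C = 32.12°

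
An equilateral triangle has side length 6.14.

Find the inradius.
r = Area/s with s the semi-perimeter.
Area = (√3/4)·6.14² = (√3/4)·37.6996 ≈ 0.433013·37.6996 ≈ 16.3244
s = 3·6.14/2 = 9.21
r ≈ 16.3244/9.21 ≈ 1.77247
(Equivalently r = side/(2√3) = 6.14/3.4641 ≈ 1.77247.)

r = 1.772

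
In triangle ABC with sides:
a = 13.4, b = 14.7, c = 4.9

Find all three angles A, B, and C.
Law of cosines for each angle (a² = 179.56, b² = 216.09, c² = 24.01):
cos(A) = (b² + c² − a²)/(2bc) = (216.09 + 24.01 − 179.56)/(2·14.7·4.9) = 60.54/144.06 ≈ 0.420242  ⇒  A ≈ 65.1502°
cos(B) = (a² + c² − b²)/(2ac) = (179.56 + 24.01 − 216.09)/(2·13.4·4.9) = -12.52/131.32 ≈ -0.0953396  ⇒  B ≈ 95.4709°
cos(C) = (a² + b² − c²)/(2ab) = (179.56 + 216.09 − 24.01)/(2·13.4·14.7) = 371.64/393.96 ≈ 0.943345  ⇒  C ≈ 19.379°
Check: A + B + C ≈ 180°

A = 65.15°, B = 95.47°, C = 19.38°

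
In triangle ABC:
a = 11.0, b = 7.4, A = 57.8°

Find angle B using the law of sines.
a/sin(A) = b/sin(B)  ⇒  sin(B) = b·sin(A)/a = 7.4·sin(57.8°)/11.0
sin(57.8°) ≈ 0.846193
sin(B) ≈ 7.4·0.846193/11.0 ≈ 6.26183/11.0 ≈ 0.569257
B = arcsin(0.569257) ≈ 34.6984°
(Since b ≤ a we need B ≤ A, so the obtuse alternative 180° − 34.6984° ≈ 145.302° is rejected.)

B = 34.7°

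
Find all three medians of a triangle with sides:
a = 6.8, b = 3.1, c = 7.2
Median formula: m_a = ½√(2b² + 2c² − a²) (and cyclically). a² = 46.24, b² = 9.61, c² = 51.84.
m_a = ½√(2·9.61 + 2·51.84 − 46.24) = ½√76.66 ≈ ½·8.75557 ≈ 4.37778
m_b = ½√(2·46.24 + 2·51.84 − 9.61) = ½√186.55 ≈ ½·13.6583 ≈ 6.82917
m_c = ½√(2·46.24 + 2·9.61 − 51.84) = ½√59.86 ≈ ½·7.73692 ≈ 3.86846

m_a = 4.378, m_b = 6.829, m_c = 3.868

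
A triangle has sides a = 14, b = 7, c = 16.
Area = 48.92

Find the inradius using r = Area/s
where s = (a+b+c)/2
s = (14 + 7 + 16)/2 = 37/2 = 18.5
r = Area/s = 48.92/18.5 ≈ 2.64432

r = 2.644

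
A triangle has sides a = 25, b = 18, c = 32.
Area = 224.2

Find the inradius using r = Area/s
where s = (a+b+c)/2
s = (25 + 18 + 32)/2 = 75/2 = 37.5
r = Area/s = 224.2/37.5 ≈ 5.97867

r = 5.979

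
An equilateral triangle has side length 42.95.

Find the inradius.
r = Area/s with s the semi-perimeter.
Area = (√3/4)·42.95² = (√3/4)·1844.7025 ≈ 0.433013·1844.7025 ≈ 798.78
s = 3·42.95/2 = 64.425
r ≈ 798.78/64.425 ≈ 12.3986
(Equivalently r = side/(2√3) = 42.95/3.4641 ≈ 12.3986.)

r = 12.4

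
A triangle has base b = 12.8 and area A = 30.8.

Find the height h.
A = ½·b·h  ⇒  h = 2A/b = 2·30.8/12.8 = 61.6/12.8 ≈ 4.8125

h = 4.812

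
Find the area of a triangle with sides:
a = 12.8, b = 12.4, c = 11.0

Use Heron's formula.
s = (12.8 + 12.4 + 11.0)/2 = 36.2/2 = 18.1
s − a = 5.3, s − b = 5.7, s − c = 7.1
s(s−a)(s−b)(s−c) = 18.1·5.3·5.7·7.1 ≈ 3882.29
Area = √3882.29 ≈ 62.308

Area = 62.31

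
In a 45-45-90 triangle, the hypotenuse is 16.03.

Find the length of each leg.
In a 45-45-90 triangle hypotenuse = leg·√2, so leg = hypotenuse/√2.
Leg = 16.03/√2 ≈ 16.03/1.41421 ≈ 11.3349

Each leg = 11.33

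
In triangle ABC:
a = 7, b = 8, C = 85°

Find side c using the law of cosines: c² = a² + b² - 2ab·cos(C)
c² = 7² + 8² − 2·7·8·cos(85°)
cos(85°) ≈ 0.0871557
c² ≈ 49 + 64 − 112·(0.0871557) ≈ 113 − 9.76144 ≈ 103.239
c ≈ √103.239 ≈ 10.1606

c = 10.16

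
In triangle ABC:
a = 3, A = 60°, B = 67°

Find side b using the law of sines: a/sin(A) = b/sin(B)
a/sin(A) = b/sin(B)  ⇒  b = a·sin(B)/sin(A) = 3·sin(67°)/sin(60°)
sin(67°) ≈ 0.920505, sin(60°) ≈ 0.866025
b ≈ 3·0.920505/0.866025 ≈ 2.76151/0.866025 ≈ 3.18872

b = 3.189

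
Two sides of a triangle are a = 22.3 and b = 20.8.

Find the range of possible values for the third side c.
Triangle inequality: |a − b| < c < a + b
|a − b| = |22.3 − 20.8| = 1.5
a + b = 22.3 + 20.8 = 43.1

1.5 < c < 43.1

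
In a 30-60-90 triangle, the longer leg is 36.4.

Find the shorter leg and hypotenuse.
In a 30-60-90 triangle the sides are in ratio 1 : √3 : 2, so short leg = long leg/√3 and hypotenuse = 2·(short leg).
Short leg = 36.4/√3 ≈ 36.4/1.73205 ≈ 21.0155
Hypotenuse = 2·21.0155 ≈ 42.0311

Short leg = 21.02, Hypotenuse = 42.03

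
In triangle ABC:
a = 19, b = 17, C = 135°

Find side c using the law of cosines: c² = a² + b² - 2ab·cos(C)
c² = 19² + 17² − 2·19·17·cos(135°)
cos(135°) ≈ -0.707107
c² ≈ 361 + 289 − 646·(-0.707107) ≈ 650 + 456.791 ≈ 1106.79
c ≈ √1106.79 ≈ 33.2685

c = 33.27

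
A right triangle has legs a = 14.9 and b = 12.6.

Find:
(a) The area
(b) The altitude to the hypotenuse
(a) The legs are perpendicular, so Area = ½·a·b = ½·14.9·12.6 = ½·187.74 = 93.87
(b) Hypotenuse c = √(a² + b²) = √(222.01 + 158.76) = √380.77 ≈ 19.5133
    Area = ½·c·h_c  ⇒  h_c = 2·Area/c = 187.74/19.5133 ≈ 9.62112

Area = 93.87, h_c = 9.621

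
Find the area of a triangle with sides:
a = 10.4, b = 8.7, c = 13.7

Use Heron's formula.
s = (10.4 + 8.7 + 13.7)/2 = 32.8/2 = 16.4
s − a = 6, s − b = 7.7, s − c = 2.7
s(s−a)(s−b)(s−c) = 16.4·6·7.7·2.7 ≈ 2045.74
Area = √2045.74 ≈ 45.2298

Area = 45.23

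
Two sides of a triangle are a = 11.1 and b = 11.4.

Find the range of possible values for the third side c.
Triangle inequality: |a − b| < c < a + b
|a − b| = |11.1 − 11.4| = 0.3
a + b = 11.1 + 11.4 = 22.5

0.3 < c < 22.5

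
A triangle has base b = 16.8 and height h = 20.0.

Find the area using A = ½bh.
A = ½·b·h = ½·16.8·20.0 = ½·336 = 168

Area = 168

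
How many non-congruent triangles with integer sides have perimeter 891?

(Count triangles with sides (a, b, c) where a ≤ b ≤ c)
Let a ≤ b ≤ c with a + b + c = 891. The only binding inequality is a + b > c, i.e. 891 − c > c, so c < 891/2; and c ≥ 891/3 since c is the largest side.
So 297 ≤ c ≤ 445. For each c, b runs from ⌈(891 − c)/2⌉ up to c (then a = 891 − b − c satisfies 1 ≤ a ≤ b automatically), giving c − ⌈(891 − c)/2⌉ + 1 choices.
Summing over c: 1 + 2 + 4 + 5 + … + 221 + 223  (149 terms, c = 297, …, 445) = 16651
Check (closed form: nearest integer to p²/48 for even p, (p+3)²/48 for odd p): (891+3)²/48 = 894²/48 = 799236/48 ≈ 16650.75 → 16651

16651 triangles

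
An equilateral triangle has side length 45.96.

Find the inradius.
r = Area/s with s the semi-perimeter.
Area = (√3/4)·45.96² = (√3/4)·2112.3216 ≈ 0.433013·2112.3216 ≈ 914.662
s = 3·45.96/2 = 68.94
r ≈ 914.662/68.94 ≈ 13.2675
(Equivalently r = side/(2√3) = 45.96/3.4641 ≈ 13.2675.)

r = 13.27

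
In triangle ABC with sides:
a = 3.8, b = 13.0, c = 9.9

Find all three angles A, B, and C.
Law of cosines for each angle (a² = 14.44, b² = 169, c² = 98.01):
cos(A) = (b² + c² − a²)/(2bc) = (169 + 98.01 − 14.44)/(2·13.0·9.9) = 252.57/257.4 ≈ 0.981235  ⇒  A ≈ 11.117°
cos(B) = (a² + c² − b²)/(2ac) = (14.44 + 98.01 − 169)/(2·3.8·9.9) = -56.55/75.24 ≈ -0.751595  ⇒  B ≈ 138.729°
cos(C) = (a² + b² − c²)/(2ab) = (14.44 + 169 − 98.01)/(2·3.8·13.0) = 85.43/98.8 ≈ 0.864676  ⇒  C ≈ 30.1543°
Check: A + B + C ≈ 180°

A = 11.12°, B = 138.7°, C = 30.15°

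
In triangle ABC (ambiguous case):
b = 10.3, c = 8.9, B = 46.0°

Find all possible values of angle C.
b/sin(B) = c/sin(C)  ⇒  sin(C) = c·sin(B)/b = 8.9·sin(46.0°)/10.3
sin(46.0°) ≈ 0.71934
sin(C) ≈ 8.9·0.71934/10.3 ≈ 6.40212/10.3 ≈ 0.621565
Candidate 1: C₁ = arcsin(0.621565) ≈ 38.4305°  →  A = 180° − 46.0° − 38.4305° ≈ 95.5695° > 0, valid
Candidate 2: C₂ = 180° − C₁ ≈ 141.569°  →  A = 180° − 46.0° − 141.569° ≈ -7.5695° ≤ 0, not a valid triangle

C = 38.43° (one solution)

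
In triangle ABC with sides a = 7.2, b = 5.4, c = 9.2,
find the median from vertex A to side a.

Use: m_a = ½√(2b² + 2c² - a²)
m_a = ½√(2·5.4² + 2·9.2² − 7.2²) = ½√(2·29.16 + 2·84.64 − 51.84) = ½√(58.32 + 169.28 − 51.84) = ½√175.76
√175.76 ≈ 13.2575, so m_a ≈ 6.62873

m_a = 6.629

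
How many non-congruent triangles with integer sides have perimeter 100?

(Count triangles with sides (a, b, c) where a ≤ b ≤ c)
Let a ≤ b ≤ c with a + b + c = 100. The only binding inequality is a + b > c, i.e. 100 − c > c, so c < 100/2; and c ≥ 100/3 since c is the largest side.
So 34 ≤ c ≤ 49. For each c, b runs from ⌈(100 − c)/2⌉ up to c (then a = 100 − b − c satisfies 1 ≤ a ≤ b automatically), giving c − ⌈(100 − c)/2⌉ + 1 choices.
Summing over c: 2 + 3 + 5 + 6 + … + 23 + 24  (16 terms, c = 34, …, 49) = 208
Check (closed form: nearest integer to p²/48 for even p, (p+3)²/48 for odd p): 100²/48 = 10000/48 ≈ 208.33 → 208

208 triangles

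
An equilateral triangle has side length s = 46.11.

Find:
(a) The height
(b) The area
(a) The height splits the triangle into two 30-60-90 halves: h = s·√3/2 = 46.11·1.73205/2 ≈ 79.8649/2 ≈ 39.9324
(b) Area = (√3/4)·s² = (√3/4)·46.11² = (√3/4)·2126.1321 ≈ 0.433013·2126.1321 ≈ 920.642

Height = 39.93, Area = 920.6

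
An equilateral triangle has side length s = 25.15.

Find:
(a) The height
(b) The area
(a) The height splits the triangle into two 30-60-90 halves: h = s·√3/2 = 25.15·1.73205/2 ≈ 43.5611/2 ≈ 21.7805
(b) Area = (√3/4)·s² = (√3/4)·25.15² = (√3/4)·632.5225 ≈ 0.433013·632.5225 ≈ 273.89

Height = 21.78, Area = 273.9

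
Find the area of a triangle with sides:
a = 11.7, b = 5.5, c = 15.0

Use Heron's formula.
s = (11.7 + 5.5 + 15.0)/2 = 32.2/2 = 16.1
s − a = 4.4, s − b = 10.6, s − c = 1.1
s(s−a)(s−b)(s−c) = 16.1·4.4·10.6·1.1 ≈ 825.994
Area = √825.994 ≈ 28.7401

Area = 28.74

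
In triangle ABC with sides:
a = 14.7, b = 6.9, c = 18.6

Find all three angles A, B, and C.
Law of cosines for each angle (a² = 216.09, b² = 47.61, c² = 345.96):
cos(A) = (b² + c² − a²)/(2bc) = (47.61 + 345.96 − 216.09)/(2·6.9·18.6) = 177.48/256.68 ≈ 0.691445  ⇒  A ≈ 46.2554°
cos(B) = (a² + c² − b²)/(2ac) = (216.09 + 345.96 − 47.61)/(2·14.7·18.6) = 514.44/546.84 ≈ 0.94075  ⇒  B ≈ 19.822°
cos(C) = (a² + b² − c²)/(2ab) = (216.09 + 47.61 − 345.96)/(2·14.7·6.9) = -82.26/202.86 ≈ -0.405501  ⇒  C ≈ 113.923°
Check: A + B + C ≈ 180°

A = 46.26°, B = 19.82°, C = 113.9°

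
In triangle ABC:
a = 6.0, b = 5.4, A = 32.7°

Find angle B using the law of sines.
a/sin(A) = b/sin(B)  ⇒  sin(B) = b·sin(A)/a = 5.4·sin(32.7°)/6.0
sin(32.7°) ≈ 0.54024
sin(B) ≈ 5.4·0.54024/6.0 ≈ 2.9173/6.0 ≈ 0.486216
B = arcsin(0.486216) ≈ 29.0922°
(Since b ≤ a we need B ≤ A, so the obtuse alternative 180° − 29.0922° ≈ 150.908° is rejected.)

B = 29.09°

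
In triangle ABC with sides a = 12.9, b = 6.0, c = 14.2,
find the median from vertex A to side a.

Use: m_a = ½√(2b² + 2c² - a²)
m_a = ½√(2·6.0² + 2·14.2² − 12.9²) = ½√(2·36 + 2·201.64 − 166.41) = ½√(72 + 403.28 − 166.41) = ½√308.87
√308.87 ≈ 17.5747, so m_a ≈ 8.78735

m_a = 8.787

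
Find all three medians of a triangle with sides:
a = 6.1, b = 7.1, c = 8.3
Median formula: m_a = ½√(2b² + 2c² − a²) (and cyclically). a² = 37.21, b² = 50.41, c² = 68.89.
m_a = ½√(2·50.41 + 2·68.89 − 37.21) = ½√201.39 ≈ ½·14.1912 ≈ 7.0956
m_b = ½√(2·37.21 + 2·68.89 − 50.41) = ½√161.79 ≈ ½·12.7197 ≈ 6.35983
m_c = ½√(2·37.21 + 2·50.41 − 68.89) = ½√106.35 ≈ ½·10.3126 ≈ 5.15631

m_a = 7.096, m_b = 6.36, m_c = 5.156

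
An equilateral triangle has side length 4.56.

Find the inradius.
r = Area/s with s the semi-perimeter.
Area = (√3/4)·4.56² = (√3/4)·20.7936 ≈ 0.433013·20.7936 ≈ 9.00389
s = 3·4.56/2 = 6.84
r ≈ 9.00389/6.84 ≈ 1.31636
(Equivalently r = side/(2√3) = 4.56/3.4641 ≈ 1.31636.)

r = 1.316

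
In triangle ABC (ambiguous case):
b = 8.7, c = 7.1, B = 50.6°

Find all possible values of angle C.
b/sin(B) = c/sin(C)  ⇒  sin(C) = c·sin(B)/b = 7.1·sin(50.6°)/8.7
sin(50.6°) ≈ 0.772734
sin(C) ≈ 7.1·0.772734/8.7 ≈ 5.48641/8.7 ≈ 0.630622
Candidate 1: C₁ = arcsin(0.630622) ≈ 39.096°  →  A = 180° − 50.6° − 39.096° ≈ 90.304° > 0, valid
Candidate 2: C₂ = 180° − C₁ ≈ 140.904°  →  A = 180° − 50.6° − 140.904° ≈ -11.504° ≤ 0, not a valid triangle

C = 39.1° (one solution)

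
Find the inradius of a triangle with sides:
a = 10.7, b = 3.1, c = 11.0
r = Area/s where s is the semi-perimeter.
s = (10.7 + 3.1 + 11.0)/2 = 24.8/2 = 12.4
Area = √(s(s−a)(s−b)(s−c)) = √(12.4·1.7·9.3·1.4) ≈ √274.462 ≈ 16.5669
r ≈ 16.5669/12.4 ≈ 1.33604

r = 1.336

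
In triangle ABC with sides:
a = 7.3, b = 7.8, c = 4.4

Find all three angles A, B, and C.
Law of cosines for each angle (a² = 53.29, b² = 60.84, c² = 19.36):
cos(A) = (b² + c² − a²)/(2bc) = (60.84 + 19.36 − 53.29)/(2·7.8·4.4) = 26.91/68.64 ≈ 0.392045  ⇒  A ≈ 66.9182°
cos(B) = (a² + c² − b²)/(2ac) = (53.29 + 19.36 − 60.84)/(2·7.3·4.4) = 11.81/64.24 ≈ 0.183842  ⇒  B ≈ 79.4064°
cos(C) = (a² + b² − c²)/(2ab) = (53.29 + 60.84 − 19.36)/(2·7.3·7.8) = 94.77/113.88 ≈ 0.832192  ⇒  C ≈ 33.6755°
Check: A + B + C ≈ 180°

A = 66.92°, B = 79.41°, C = 33.68°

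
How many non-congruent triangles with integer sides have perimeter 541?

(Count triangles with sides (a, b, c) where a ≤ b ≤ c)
Let a ≤ b ≤ c with a + b + c = 541. The only binding inequality is a + b > c, i.e. 541 − c > c, so c < 541/2; and c ≥ 541/3 since c is the largest side.
So 181 ≤ c ≤ 270. For each c, b runs from ⌈(541 − c)/2⌉ up to c (then a = 541 − b − c satisfies 1 ≤ a ≤ b automatically), giving c − ⌈(541 − c)/2⌉ + 1 choices.
Summing over c: 2 + 3 + 5 + 6 + … + 134 + 135  (90 terms, c = 181, …, 270) = 6165
Check (closed form: nearest integer to p²/48 for even p, (p+3)²/48 for odd p): (541+3)²/48 = 544²/48 = 295936/48 ≈ 6165.33 → 6165

6165 triangles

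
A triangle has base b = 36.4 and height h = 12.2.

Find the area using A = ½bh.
A = ½·b·h = ½·36.4·12.2 = ½·444.08 = 222.04

Area = 222.04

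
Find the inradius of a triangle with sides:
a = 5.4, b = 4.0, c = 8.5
r = Area/s where s is the semi-perimeter.
s = (5.4 + 4.0 + 8.5)/2 = 17.9/2 = 8.95
Area = √(s(s−a)(s−b)(s−c)) = √(8.95·3.55·4.95·0.45) ≈ √70.7732 ≈ 8.41268
r ≈ 8.41268/8.95 ≈ 0.939965

r = 0.94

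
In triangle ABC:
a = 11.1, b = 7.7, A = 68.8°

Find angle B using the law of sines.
a/sin(A) = b/sin(B)  ⇒  sin(B) = b·sin(A)/a = 7.7·sin(68.8°)/11.1
sin(68.8°) ≈ 0.932324
sin(B) ≈ 7.7·0.932324/11.1 ≈ 7.17889/11.1 ≈ 0.646747
B = arcsin(0.646747) ≈ 40.2968°
(Since b ≤ a we need B ≤ A, so the obtuse alternative 180° − 40.2968° ≈ 139.703° is rejected.)

B = 40.3°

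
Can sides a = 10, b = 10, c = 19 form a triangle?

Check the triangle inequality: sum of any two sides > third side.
a + b vs c: 10 + 10 = 20 > 19  ✓
a + c vs b: 10 + 19 = 29 > 10  ✓
b + c vs a: 10 + 19 = 29 > 10  ✓

Yes, triangle inequality satisfied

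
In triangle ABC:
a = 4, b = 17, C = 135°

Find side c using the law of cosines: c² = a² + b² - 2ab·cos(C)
c² = 4² + 17² − 2·4·17·cos(135°)
cos(135°) ≈ -0.707107
c² ≈ 16 + 289 − 136·(-0.707107) ≈ 305 + 96.1665 ≈ 401.167
c ≈ √401.167 ≈ 20.0291

c = 20.03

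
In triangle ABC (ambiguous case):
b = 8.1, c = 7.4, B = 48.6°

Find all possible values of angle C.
b/sin(B) = c/sin(C)  ⇒  sin(C) = c·sin(B)/b = 7.4·sin(48.6°)/8.1
sin(48.6°) ≈ 0.750111
sin(C) ≈ 7.4·0.750111/8.1 ≈ 5.55082/8.1 ≈ 0.685287
Candidate 1: C₁ = arcsin(0.685287) ≈ 43.2582°  →  A = 180° − 48.6° − 43.2582° ≈ 88.1418° > 0, valid
Candidate 2: C₂ = 180° − C₁ ≈ 136.742°  →  A = 180° − 48.6° − 136.742° ≈ -5.3418° ≤ 0, not a valid triangle

C = 43.26° (one solution)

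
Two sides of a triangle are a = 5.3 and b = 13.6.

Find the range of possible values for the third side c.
Triangle inequality: |a − b| < c < a + b
|a − b| = |5.3 − 13.6| = 8.3
a + b = 5.3 + 13.6 = 18.9

8.3 < c < 18.9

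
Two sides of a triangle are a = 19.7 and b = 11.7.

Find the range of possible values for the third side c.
Triangle inequality: |a − b| < c < a + b
|a − b| = |19.7 − 11.7| = 8
a + b = 19.7 + 11.7 = 31.4

8 < c < 31.4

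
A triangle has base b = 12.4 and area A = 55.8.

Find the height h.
A = ½·b·h  ⇒  h = 2A/b = 2·55.8/12.4 = 111.6/12.4 ≈ 9

h = 9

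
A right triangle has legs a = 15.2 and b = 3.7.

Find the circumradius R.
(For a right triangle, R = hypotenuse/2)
Hypotenuse c = √(a² + b²) = √(231.04 + 13.69) = √244.73 ≈ 15.6438
R = c/2 ≈ 15.6438/2 ≈ 7.82192

R = 7.822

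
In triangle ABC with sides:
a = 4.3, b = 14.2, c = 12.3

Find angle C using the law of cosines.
c² = a² + b² − 2ab·cos(C)  ⇒  cos(C) = (a² + b² − c²)/(2ab)
cos(C) = (4.3² + 14.2² − 12.3²)/(2·4.3·14.2) = (18.49 + 201.64 − 151.29)/122.12 = 68.84/122.12 ≈ 0.563708
C = arccos(0.563708) ≈ 55.6874°

C = 55.69°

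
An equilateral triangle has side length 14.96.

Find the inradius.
r = Area/s with s the semi-perimeter.
Area = (√3/4)·14.96² = (√3/4)·223.8016 ≈ 0.433013·223.8016 ≈ 96.9089
s = 3·14.96/2 = 22.44
r ≈ 96.9089/22.44 ≈ 4.31858
(Equivalently r = side/(2√3) = 14.96/3.4641 ≈ 4.31858.)

r = 4.319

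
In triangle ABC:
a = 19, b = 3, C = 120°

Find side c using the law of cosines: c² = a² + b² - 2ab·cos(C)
c² = 19² + 3² − 2·19·3·cos(120°)
cos(120°) ≈ -0.5
c² ≈ 361 + 9 − 114·(-0.5) ≈ 370 + 57 ≈ 427
c ≈ √427 ≈ 20.664

c = 20.66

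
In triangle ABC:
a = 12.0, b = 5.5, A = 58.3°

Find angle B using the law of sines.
a/sin(A) = b/sin(B)  ⇒  sin(B) = b·sin(A)/a = 5.5·sin(58.3°)/12.0
sin(58.3°) ≈ 0.850811
sin(B) ≈ 5.5·0.850811/12.0 ≈ 4.67946/12.0 ≈ 0.389955
B = arcsin(0.389955) ≈ 22.9517°
(Since b ≤ a we need B ≤ A, so the obtuse alternative 180° − 22.9517° ≈ 157.048° is rejected.)

B = 22.95°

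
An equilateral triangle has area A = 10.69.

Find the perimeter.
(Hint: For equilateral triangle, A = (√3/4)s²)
A = (√3/4)s²  ⇒  s² = 4A/√3 = 4·10.69/√3 = 42.76/1.73205 ≈ 24.6875
s ≈ √24.6875 ≈ 4.96865
Perimeter = 3s ≈ 3·4.96865 ≈ 14.906

Perimeter = 14.91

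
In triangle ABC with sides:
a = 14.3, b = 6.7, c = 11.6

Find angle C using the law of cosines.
c² = a² + b² − 2ab·cos(C)  ⇒  cos(C) = (a² + b² − c²)/(2ab)
cos(C) = (14.3² + 6.7² − 11.6²)/(2·14.3·6.7) = (204.49 + 44.89 − 134.56)/191.62 = 114.82/191.62 ≈ 0.599207
C = arccos(0.599207) ≈ 53.1869°

C = 53.19°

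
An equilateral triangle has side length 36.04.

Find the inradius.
r = Area/s with s the semi-perimeter.
Area = (√3/4)·36.04² = (√3/4)·1298.8816 ≈ 0.433013·1298.8816 ≈ 562.432
s = 3·36.04/2 = 54.06
r ≈ 562.432/54.06 ≈ 10.4039
(Equivalently r = side/(2√3) = 36.04/3.4641 ≈ 10.4039.)

r = 10.4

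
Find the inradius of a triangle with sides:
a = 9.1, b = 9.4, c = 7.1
r = Area/s where s is the semi-perimeter.
s = (9.1 + 9.4 + 7.1)/2 = 25.6/2 = 12.8
Area = √(s(s−a)(s−b)(s−c)) = √(12.8·3.7·3.4·5.7) ≈ √917.837 ≈ 30.2958
r ≈ 30.2958/12.8 ≈ 2.36686

r = 2.367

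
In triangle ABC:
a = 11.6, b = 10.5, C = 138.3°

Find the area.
Two sides and the included angle (SAS): A = ½·a·b·sin(C) = ½·11.6·10.5·sin(138.3°)
sin(138.3°) ≈ 0.66523
A ≈ ½·121.8·0.66523 = 60.9·0.66523 ≈ 40.5125

Area = 40.51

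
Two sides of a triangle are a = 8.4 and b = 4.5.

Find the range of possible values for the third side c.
Triangle inequality: |a − b| < c < a + b
|a − b| = |8.4 − 4.5| = 3.9
a + b = 8.4 + 4.5 = 12.9

3.9 < c < 12.9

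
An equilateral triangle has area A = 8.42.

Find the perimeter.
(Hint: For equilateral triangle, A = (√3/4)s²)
A = (√3/4)s²  ⇒  s² = 4A/√3 = 4·8.42/√3 = 33.68/1.73205 ≈ 19.4452
s ≈ √19.4452 ≈ 4.40967
Perimeter = 3s ≈ 3·4.40967 ≈ 13.229

Perimeter = 13.23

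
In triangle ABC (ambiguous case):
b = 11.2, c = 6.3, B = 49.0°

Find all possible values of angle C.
b/sin(B) = c/sin(C)  ⇒  sin(C) = c·sin(B)/b = 6.3·sin(49.0°)/11.2
sin(49.0°) ≈ 0.75471
sin(C) ≈ 6.3·0.75471/11.2 ≈ 4.75467/11.2 ≈ 0.424524
Candidate 1: C₁ = arcsin(0.424524) ≈ 25.1205°  →  A = 180° − 49.0° − 25.1205° ≈ 105.879° > 0, valid
Candidate 2: C₂ = 180° − C₁ ≈ 154.879°  →  A = 180° − 49.0° − 154.879° ≈ -23.8795° ≤ 0, not a valid triangle

C = 25.12° (one solution)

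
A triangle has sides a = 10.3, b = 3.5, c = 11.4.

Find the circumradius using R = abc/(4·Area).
First find the area with Heron's formula.
s = (10.3 + 3.5 + 11.4)/2 = 12.6
Area = √(s(s−a)(s−b)(s−c)) = √(12.6·2.3·9.1·1.2) ≈ √316.462 ≈ 17.7894
abc = 10.3·3.5·11.4 = 410.97
R = abc/(4·Area) ≈ 410.97/(4·17.7894) = 410.97/71.1575 ≈ 5.7755

R = 5.776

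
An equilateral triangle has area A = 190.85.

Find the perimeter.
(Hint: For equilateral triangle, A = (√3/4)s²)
A = (√3/4)s²  ⇒  s² = 4A/√3 = 4·190.85/√3 = 763.4/1.73205 ≈ 440.749
s ≈ √440.749 ≈ 20.994
Perimeter = 3s ≈ 3·20.994 ≈ 62.9821

Perimeter = 62.98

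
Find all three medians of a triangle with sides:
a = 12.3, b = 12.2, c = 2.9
Median formula: m_a = ½√(2b² + 2c² − a²) (and cyclically). a² = 151.29, b² = 148.84, c² = 8.41.
m_a = ½√(2·148.84 + 2·8.41 − 151.29) = ½√163.21 ≈ ½·12.7754 ≈ 6.38768
m_b = ½√(2·151.29 + 2·8.41 − 148.84) = ½√170.56 ≈ ½·13.0599 ≈ 6.52993
m_c = ½√(2·151.29 + 2·148.84 − 8.41) = ½√591.85 ≈ ½·24.328 ≈ 12.164

m_a = 6.388, m_b = 6.53, m_c = 12.16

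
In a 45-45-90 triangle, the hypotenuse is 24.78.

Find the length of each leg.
In a 45-45-90 triangle hypotenuse = leg·√2, so leg = hypotenuse/√2.
Leg = 24.78/√2 ≈ 24.78/1.41421 ≈ 17.5221

Each leg = 17.52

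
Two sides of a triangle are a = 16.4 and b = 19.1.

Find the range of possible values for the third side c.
Triangle inequality: |a − b| < c < a + b
|a − b| = |16.4 − 19.1| = 2.7
a + b = 16.4 + 19.1 = 35.5

2.7 < c < 35.5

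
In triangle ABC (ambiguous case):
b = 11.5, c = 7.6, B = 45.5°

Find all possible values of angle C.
b/sin(B) = c/sin(C)  ⇒  sin(C) = c·sin(B)/b = 7.6·sin(45.5°)/11.5
sin(45.5°) ≈ 0.71325
sin(C) ≈ 7.6·0.71325/11.5 ≈ 5.4207/11.5 ≈ 0.471366
Candidate 1: C₁ = arcsin(0.471366) ≈ 28.123°  →  A = 180° − 45.5° − 28.123° ≈ 106.377° > 0, valid
Candidate 2: C₂ = 180° − C₁ ≈ 151.877°  →  A = 180° − 45.5° − 151.877° ≈ -17.377° ≤ 0, not a valid triangle

C = 28.12° (one solution)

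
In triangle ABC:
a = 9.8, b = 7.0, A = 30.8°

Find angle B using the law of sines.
a/sin(A) = b/sin(B)  ⇒  sin(B) = b·sin(A)/a = 7.0·sin(30.8°)/9.8
sin(30.8°) ≈ 0.512043
sin(B) ≈ 7.0·0.512043/9.8 ≈ 3.5843/9.8 ≈ 0.365745
B = arcsin(0.365745) ≈ 21.4534°
(Since b ≤ a we need B ≤ A, so the obtuse alternative 180° − 21.4534° ≈ 158.547° is rejected.)

B = 21.45°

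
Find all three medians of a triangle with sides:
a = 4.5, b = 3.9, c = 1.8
Median formula: m_a = ½√(2b² + 2c² − a²) (and cyclically). a² = 20.25, b² = 15.21, c² = 3.24.
m_a = ½√(2·15.21 + 2·3.24 − 20.25) = ½√16.65 ≈ ½·4.08044 ≈ 2.04022
m_b = ½√(2·20.25 + 2·3.24 − 15.21) = ½√31.77 ≈ ½·5.63649 ≈ 2.81824
m_c = ½√(2·20.25 + 2·15.21 − 3.24) = ½√67.68 ≈ ½·8.22679 ≈ 4.11339

m_a = 2.04, m_b = 2.818, m_c = 4.113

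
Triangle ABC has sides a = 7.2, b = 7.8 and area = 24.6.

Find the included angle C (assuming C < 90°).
Area = ½·a·b·sin(C)  ⇒  sin(C) = 2·Area/(a·b) = 2·24.6/(7.2·7.8) = 49.2/56.16 ≈ 0.876068
C = arcsin(0.876068) ≈ 61.1717° (taking the acute solution since C < 90°)

C = 61.17°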